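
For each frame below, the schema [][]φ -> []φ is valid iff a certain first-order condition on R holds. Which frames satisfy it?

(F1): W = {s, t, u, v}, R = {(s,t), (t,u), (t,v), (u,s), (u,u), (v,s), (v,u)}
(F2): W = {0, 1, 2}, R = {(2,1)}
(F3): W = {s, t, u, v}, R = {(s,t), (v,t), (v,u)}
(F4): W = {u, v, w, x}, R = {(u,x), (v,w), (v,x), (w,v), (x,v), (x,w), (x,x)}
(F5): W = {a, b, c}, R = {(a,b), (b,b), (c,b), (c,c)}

(F5)

Frame correspondent (Sahlqvist): forall x forall y (Rxy -> exists z (Rxz & Rzy)) — i.e. density.
(F1): fails — Rtv but no z with Rtz and Rzv.
(F2): fails — R21 but no z with R2z and Rz1.
(F3): fails — Rvt but no z with Rvz and Rzt.
(F4): fails — Rwv but no z with Rwz and Rzv.
(F5): satisfies the condition.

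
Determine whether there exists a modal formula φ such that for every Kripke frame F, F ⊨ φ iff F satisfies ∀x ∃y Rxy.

The condition is seriality. A defining modal formula is □p → ◇p.

Yes, by □p → ◇p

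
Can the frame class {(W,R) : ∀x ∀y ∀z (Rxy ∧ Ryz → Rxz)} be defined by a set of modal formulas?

Definable; □q → □□q defines it

Yes: it is transitivity, defined by the 4 schema □q → □□q.
Suppose □q→□□q is valid. Take Rxy, Ryz and set V(q)={w : Rxw}. Then □q at x, so □□q at x, so □q at y, so q at z, i.e. Rxz.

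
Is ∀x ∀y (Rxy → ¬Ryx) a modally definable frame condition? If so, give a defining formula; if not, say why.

No — not modally definable

If a class were modally definable it would be closed under surjective bounded morphisms (Goldblatt–Thomason).
The 3-cycle (worlds a,b,c with a→b→c→a) is asymmetric. Mapping every world to a single reflexive point • is a surjective bounded morphism, and the reflexive point is not asymmetric (R•• but asymmetry requires ¬R••).
So the class is not modally definable.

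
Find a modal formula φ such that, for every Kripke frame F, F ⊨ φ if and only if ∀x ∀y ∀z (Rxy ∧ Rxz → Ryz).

The condition is the Euclidean property. The 5 schema ◇r → □◇r defines it.
Suppose ◇r→□◇r is valid. Take Rxy, Rxz and set V(r)={y}. Then ◇r at x, so □◇r at x, so ◇r at z, so some w with Rzw has r; w=y, i.e. Rzy. By symmetry of the argument, Ryz.

◇r → □◇r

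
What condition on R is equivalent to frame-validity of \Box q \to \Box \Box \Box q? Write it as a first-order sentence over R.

\forall x \forall z (x R^3 z \to \exists w (xRw \wedge z = w))

This is a Sahlqvist (Geach-type) schema ◇^0□^1q → □^3◇^0q.
First-order correspondent: \forall x \forall z (x R^3 z \to \exists w (xRw \wedge z = w)).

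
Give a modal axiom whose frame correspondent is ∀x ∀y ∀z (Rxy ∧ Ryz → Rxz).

The condition is transitivity. The 4 schema □ψ → □□ψ defines it.
Suppose □ψ→□□ψ is valid. Take Rxy, Ryz and set V(ψ)={w : Rxw}. Then □ψ at x, so □□ψ at x, so □ψ at y, so ψ at z, i.e. Rxz.

□ψ → □□ψ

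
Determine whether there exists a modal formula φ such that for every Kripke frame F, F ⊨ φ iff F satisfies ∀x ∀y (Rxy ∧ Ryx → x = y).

No

Any modally definable frame class is closed under surjective bounded morphisms.
The 6-cycle (worlds s,t,u,v,w,x with s→t→u→v→w→x→s) is antisymmetric. Sending even-indexed worlds to • and odd-indexed worlds to ∘ is a surjective bounded morphism onto the two-world frame with •↔∘, which is not antisymmetric.
So no modal formula (or set of formulas) defines exactly the antisymmetric frames.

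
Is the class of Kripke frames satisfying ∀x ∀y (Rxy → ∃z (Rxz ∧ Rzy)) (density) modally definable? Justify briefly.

Definable; □□q → □q defines it

This is a Sahlqvist condition; the C4 axiom □□q → □q defines it.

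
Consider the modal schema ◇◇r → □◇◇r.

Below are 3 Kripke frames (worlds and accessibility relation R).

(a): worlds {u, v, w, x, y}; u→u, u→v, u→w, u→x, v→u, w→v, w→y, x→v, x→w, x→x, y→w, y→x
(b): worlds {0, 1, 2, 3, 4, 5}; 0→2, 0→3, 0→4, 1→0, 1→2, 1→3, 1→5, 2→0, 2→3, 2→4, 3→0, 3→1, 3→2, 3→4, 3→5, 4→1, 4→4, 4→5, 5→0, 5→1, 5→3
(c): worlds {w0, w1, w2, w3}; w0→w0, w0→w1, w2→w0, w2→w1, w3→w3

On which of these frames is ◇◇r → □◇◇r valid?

The schema corresponds to a generalized confluence (Geach) condition: ∀x ∀y ∀z ((xR²y ∧ xRz) → ∃w (y = w ∧ zR²w)).
(a): fails — uR²v, uRw but no t with v=t and wR²t.
(b): ✓.
(c): fails — w0R²w0, w0Rw1 but no w with w0=w and w1R²w.
Valid on: (b).

(b)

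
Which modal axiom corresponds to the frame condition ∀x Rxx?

□q → q

The condition is reflexivity. The T schema □q → q defines it.
Suppose □q→q is valid. At any x set V(q)={w : Rxw}. Then □q holds at x, so q holds at x, i.e. Rxx.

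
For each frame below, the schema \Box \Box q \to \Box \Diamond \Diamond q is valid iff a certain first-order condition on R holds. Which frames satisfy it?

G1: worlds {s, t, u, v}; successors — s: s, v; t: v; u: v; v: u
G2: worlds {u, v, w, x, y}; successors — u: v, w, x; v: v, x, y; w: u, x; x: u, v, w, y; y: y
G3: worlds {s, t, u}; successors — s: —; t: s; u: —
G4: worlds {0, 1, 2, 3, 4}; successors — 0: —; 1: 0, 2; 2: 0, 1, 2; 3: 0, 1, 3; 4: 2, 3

G2

Frame correspondent (Sahlqvist): \forall x \forall z (xRz \to \exists w (x R^2 w \wedge z R^2 w)) — i.e. a generalized confluence (Geach) condition.
G1: fails — tRv but no w with tR²w and vR²w.
G2: satisfies the condition.
G3: fails — tRs but no w with tR²w and sR²w.
G4: fails — 1R0 but no w with 1R²w and 0R²w.
Valid on: G2.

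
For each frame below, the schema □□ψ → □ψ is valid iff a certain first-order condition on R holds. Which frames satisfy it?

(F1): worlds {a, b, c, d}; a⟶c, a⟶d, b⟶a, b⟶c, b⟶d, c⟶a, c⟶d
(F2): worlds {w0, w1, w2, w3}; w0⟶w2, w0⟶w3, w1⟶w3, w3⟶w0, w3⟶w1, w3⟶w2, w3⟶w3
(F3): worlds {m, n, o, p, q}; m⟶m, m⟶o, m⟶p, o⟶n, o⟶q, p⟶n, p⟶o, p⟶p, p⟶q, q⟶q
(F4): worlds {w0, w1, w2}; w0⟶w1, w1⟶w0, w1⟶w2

The schema corresponds to density: ∀x ∀y (Rxy → ∃z (Rxz ∧ Rzy)).
(F1): fails — Rac but no z with Raz and Rzc.
(F2): holds.
(F3): fails — Ron but no z with Roz and Rzn.
(F4): fails — Rw1w2 but no z with Rw1z and Rzw2.
Valid on: (F2).

(F2)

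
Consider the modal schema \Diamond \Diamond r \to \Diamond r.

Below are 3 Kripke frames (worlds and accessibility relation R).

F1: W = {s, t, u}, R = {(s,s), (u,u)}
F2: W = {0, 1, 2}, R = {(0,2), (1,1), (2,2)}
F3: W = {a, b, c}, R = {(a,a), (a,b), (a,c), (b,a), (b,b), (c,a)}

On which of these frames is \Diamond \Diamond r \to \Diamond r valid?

F1, F2

Frame correspondent (Sahlqvist): \forall x \forall y \forall z (Rxy \wedge Ryz \to Rxz) — i.e. transitivity.
F1: ✓.
F2: ✓.
F3: fails — Rba and Rac but not Rbc.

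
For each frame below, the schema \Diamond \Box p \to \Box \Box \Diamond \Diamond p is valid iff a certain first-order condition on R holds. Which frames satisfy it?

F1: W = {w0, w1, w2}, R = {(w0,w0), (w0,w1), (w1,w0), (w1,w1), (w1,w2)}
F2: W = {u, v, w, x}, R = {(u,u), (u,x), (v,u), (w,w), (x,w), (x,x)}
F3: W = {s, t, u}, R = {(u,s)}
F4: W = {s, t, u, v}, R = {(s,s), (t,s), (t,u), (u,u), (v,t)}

F3

The schema corresponds to a generalized confluence (Geach) condition: \forall x \forall y \forall z ((xRy \wedge x R^2 z) \to \exists w (yRw \wedge z R^2 w)).
F1: fails — w0Rw0, w0R²w2 but no w with w0Rw and w2R²w.
F2: fails — uRu, uR²w but no t with uRt and wR²t.
F3: condition met.
F4: fails — tRs, tR²u but no w with sRw and uR²w.
Valid on: F3.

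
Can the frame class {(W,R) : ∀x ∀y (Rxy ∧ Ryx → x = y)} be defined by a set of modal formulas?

Modal frame validity is preserved under surjective bounded morphisms.
The 8-cycle (worlds s,t,u,v,w,x,y,z with s→t→u→v→w→x→y→z→s) is antisymmetric. Sending even-indexed worlds to a and odd-indexed worlds to b is a surjective bounded morphism onto the two-world frame with a↔b, which is not antisymmetric.
Hence antisymmetry is not modally definable.

No — not modally definable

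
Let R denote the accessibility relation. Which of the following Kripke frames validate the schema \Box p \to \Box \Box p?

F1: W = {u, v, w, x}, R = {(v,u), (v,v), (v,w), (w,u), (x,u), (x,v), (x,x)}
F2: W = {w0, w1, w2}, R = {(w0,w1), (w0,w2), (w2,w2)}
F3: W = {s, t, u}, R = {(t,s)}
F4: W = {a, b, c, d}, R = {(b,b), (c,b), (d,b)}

F2, F3, F4

The schema corresponds to transitivity: \forall x \forall y \forall z (Rxy \wedge Ryz \to Rxz).
F1: fails — Rxv and Rvw but not Rxw.
F2: condition met.
F3: condition met.
F4: condition met.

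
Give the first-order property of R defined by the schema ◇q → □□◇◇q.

∀x ∀y ∀z ((xRy ∧ xR²z) → ∃w (y = w ∧ zR²w))

This is a Sahlqvist (Geach-type) schema ◇^1□^0q → □^2◇^2q.
First-order correspondent: ∀x ∀y ∀z ((xRy ∧ xR²z) → ∃w (y = w ∧ zR²w)).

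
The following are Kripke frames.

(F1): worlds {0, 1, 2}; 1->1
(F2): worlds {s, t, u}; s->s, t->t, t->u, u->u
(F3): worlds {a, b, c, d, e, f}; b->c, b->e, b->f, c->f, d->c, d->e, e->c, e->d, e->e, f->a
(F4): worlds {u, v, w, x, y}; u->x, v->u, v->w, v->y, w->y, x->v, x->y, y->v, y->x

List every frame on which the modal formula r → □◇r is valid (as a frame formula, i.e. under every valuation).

This is the axiom for symmetry; its first-order frame correspondent is ∀x ∀y (Rxy → Ryx).
(F1): satisfies the condition.
(F2): fails — Rtu but not Rut.
(F3): fails — Rbc but not Rcb.
(F4): fails — Rvw but not Rwv.

(F1)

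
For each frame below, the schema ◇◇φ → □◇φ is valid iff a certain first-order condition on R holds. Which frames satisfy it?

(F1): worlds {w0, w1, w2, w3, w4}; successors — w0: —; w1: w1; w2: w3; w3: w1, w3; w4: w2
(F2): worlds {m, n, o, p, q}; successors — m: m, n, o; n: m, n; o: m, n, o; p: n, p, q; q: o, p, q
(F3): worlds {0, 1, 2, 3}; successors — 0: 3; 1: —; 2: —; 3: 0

(F3)

Frame correspondent (Sahlqvist): ∀x ∀y ∀z ((xR²y ∧ xRz) → ∃w (y = w ∧ zRw)) — i.e. a generalized confluence (Geach) condition.
(F1): fails — w3R²w3, w3Rw1 but no w with w3=w and w1Rw.
(F2): fails — mR²o, mRn but no w with o=w and nRw.
(F3): condition met.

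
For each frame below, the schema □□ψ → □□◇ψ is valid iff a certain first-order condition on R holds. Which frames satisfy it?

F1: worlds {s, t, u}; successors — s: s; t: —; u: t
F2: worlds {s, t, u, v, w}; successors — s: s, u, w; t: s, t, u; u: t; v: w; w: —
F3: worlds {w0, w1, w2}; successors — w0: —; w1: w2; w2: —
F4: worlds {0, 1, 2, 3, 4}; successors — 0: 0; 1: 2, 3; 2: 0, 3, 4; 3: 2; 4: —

The schema corresponds to a generalized confluence (Geach) condition: ∀x ∀z (xR²z → ∃w (xR²w ∧ zRw)).
F1: holds.
F2: fails — sR²w but no w* with sR²w* and wRw*.
F3: holds.
F4: fails — 1R²4 but no w with 1R²w and 4Rw.

F1, F3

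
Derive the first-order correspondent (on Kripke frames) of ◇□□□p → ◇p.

∀x ∀y (xRy → ∃w (yR³w ∧ xRw))

This is a Sahlqvist (Geach-type) schema ◇^1□^3p → □^0◇^1p.
First-order correspondent: ∀x ∀y (xRy → ∃w (yR³w ∧ xRw)).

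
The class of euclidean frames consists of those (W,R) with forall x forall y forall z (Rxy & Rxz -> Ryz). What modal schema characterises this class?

The condition is the Euclidean property. The 5 schema ◇q → □◇q defines it.
Suppose ◇q→□◇q is valid. Take Rxy, Rxz and set V(q)={y}. Then ◇q at x, so □◇q at x, so ◇q at z, so some w with Rzw has q; w=y, i.e. Rzy. By symmetry of the argument, Ryz.

◇q → □◇q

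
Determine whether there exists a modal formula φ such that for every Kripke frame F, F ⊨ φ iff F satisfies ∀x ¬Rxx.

Modal frame validity is preserved under surjective bounded morphisms.
The 2-cycle (worlds s,t with s→t→s) is irreflexive, and the map sending every world to a single reflexive point • is a surjective bounded morphism (forth: every edge maps to (•,•); back: every world has a successor). So any modal formula valid on the 2-cycle is also valid on the reflexive point, which is not irreflexive.
So no modal formula (or set of formulas) defines exactly the irreflexive frames.

Not modally definable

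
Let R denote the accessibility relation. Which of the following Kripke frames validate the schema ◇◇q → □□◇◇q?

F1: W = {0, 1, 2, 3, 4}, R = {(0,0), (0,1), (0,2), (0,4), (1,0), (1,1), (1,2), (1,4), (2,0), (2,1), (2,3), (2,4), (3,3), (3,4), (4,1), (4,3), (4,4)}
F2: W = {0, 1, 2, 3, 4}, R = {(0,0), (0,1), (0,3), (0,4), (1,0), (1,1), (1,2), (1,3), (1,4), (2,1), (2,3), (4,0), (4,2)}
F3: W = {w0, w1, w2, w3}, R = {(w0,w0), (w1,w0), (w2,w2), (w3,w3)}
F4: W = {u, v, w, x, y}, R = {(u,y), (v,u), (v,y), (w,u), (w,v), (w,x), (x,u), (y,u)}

F3

The schema corresponds to a generalized confluence (Geach) condition: ∀x ∀y ∀z ((xR²y ∧ xR²z) → ∃w (y = w ∧ zR²w)).
F1: fails — 0R²0, 0R²3 but no w with 0=w and 3R²w.
F2: fails — 0R²0, 0R²3 but no w with 0=w and 3R²w.
F3: condition met.
F4: fails — vR²u, vR²y but no t with u=t and yR²t.
Valid on: F3.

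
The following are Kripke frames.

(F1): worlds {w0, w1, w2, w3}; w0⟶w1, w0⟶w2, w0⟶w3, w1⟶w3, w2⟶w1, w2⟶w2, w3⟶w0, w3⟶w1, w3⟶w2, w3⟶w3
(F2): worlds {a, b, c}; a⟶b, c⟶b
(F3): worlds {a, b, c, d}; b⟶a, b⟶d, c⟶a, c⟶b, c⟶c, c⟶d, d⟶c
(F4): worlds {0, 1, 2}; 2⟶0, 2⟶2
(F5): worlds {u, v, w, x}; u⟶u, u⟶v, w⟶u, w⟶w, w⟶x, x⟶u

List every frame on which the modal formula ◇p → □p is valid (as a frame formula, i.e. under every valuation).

(F2)

This is the axiom for partial functionality; its first-order frame correspondent is ∀x ∀y ∀z (Rxy ∧ Rxz → y = z).
(F1): fails — w0 sees both w1 and w2.
(F2): ✓.
(F3): fails — b sees both a and d.
(F4): fails — 2 sees both 0 and 2.
(F5): fails — u sees both u and v.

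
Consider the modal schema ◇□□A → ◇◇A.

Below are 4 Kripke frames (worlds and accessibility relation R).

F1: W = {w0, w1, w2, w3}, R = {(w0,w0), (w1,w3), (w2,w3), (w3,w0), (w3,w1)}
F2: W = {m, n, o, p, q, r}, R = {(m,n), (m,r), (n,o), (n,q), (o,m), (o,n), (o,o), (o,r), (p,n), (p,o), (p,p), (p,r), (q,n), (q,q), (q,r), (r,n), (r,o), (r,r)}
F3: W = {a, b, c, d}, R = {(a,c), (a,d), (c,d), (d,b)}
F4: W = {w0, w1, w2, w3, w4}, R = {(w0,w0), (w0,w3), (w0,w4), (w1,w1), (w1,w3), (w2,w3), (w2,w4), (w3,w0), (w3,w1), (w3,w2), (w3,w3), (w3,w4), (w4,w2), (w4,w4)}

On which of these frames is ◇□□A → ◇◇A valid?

Frame correspondent (Sahlqvist): ∀x ∀y (xRy → ∃w (yR²w ∧ xR²w)) — i.e. a generalized confluence (Geach) condition.
F1: condition met.
F2: condition met.
F3: fails — aRd but no w with dR²w and aR²w.
F4: condition met.
Valid on: F1, F2, F4.

F1, F2, F4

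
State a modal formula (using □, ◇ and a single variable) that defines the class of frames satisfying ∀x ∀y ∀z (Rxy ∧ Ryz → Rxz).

A defining formula is □p → □□p (the 4 axiom).
Suppose □p→□□p is valid. Take Rxy, Ryz and set V(p)={w : Rxw}. Then □p at x, so □□p at x, so □p at y, so p at z, i.e. Rxz.

□p → □□p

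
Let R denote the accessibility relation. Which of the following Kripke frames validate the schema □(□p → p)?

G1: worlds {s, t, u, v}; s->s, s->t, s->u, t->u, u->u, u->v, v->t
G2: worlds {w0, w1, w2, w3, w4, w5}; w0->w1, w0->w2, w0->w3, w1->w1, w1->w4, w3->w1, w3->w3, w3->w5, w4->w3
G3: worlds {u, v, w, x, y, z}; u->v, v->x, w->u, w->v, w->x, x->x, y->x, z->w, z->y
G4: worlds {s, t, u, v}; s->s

G4

The schema corresponds to shift-reflexivity: ∀x ∀y (Rxy → Ryy).
G1: fails — Ruv but not Rvv.
G2: fails — Rw3w5 but not Rw5w5.
G3: fails — Ruv but not Rvv.
G4: condition met.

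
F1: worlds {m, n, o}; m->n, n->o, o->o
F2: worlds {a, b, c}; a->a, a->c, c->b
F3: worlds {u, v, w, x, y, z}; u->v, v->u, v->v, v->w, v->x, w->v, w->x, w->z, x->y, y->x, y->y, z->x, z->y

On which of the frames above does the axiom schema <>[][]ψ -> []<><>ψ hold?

The schema corresponds to a generalized confluence (Geach) condition: forall x forall y forall z ((xRy & xRz) -> exists w (y R^2 w & z R^2 w)).
F1: ✓.
F2: fails — aRa, aRc but no w with aR²w and cR²w.
F3: ✓.
Valid on: F1, F3.

F1, F3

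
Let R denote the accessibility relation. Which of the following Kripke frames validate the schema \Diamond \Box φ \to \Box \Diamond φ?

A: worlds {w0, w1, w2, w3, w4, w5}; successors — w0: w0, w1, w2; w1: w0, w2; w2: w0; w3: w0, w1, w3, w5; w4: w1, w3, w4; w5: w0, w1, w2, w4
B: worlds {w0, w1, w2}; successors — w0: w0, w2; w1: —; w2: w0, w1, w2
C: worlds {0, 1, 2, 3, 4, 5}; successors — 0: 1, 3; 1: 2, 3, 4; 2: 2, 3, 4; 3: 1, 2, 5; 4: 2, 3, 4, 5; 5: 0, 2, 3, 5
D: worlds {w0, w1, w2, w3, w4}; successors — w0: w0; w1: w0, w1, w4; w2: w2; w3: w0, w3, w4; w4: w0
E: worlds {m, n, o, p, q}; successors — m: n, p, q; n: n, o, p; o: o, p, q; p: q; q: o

The schema corresponds to convergence: \forall x \forall y \forall z (Rxy \wedge Rxz \to \exists w (Ryw \wedge Rzw)).
A: fails — Rw4w4 and Rw4w1 but w4 and w1 have no common successor.
B: fails — Rw2w2 and Rw2w1 but w2 and w1 have no common successor.
C: satisfies the condition.
D: satisfies the condition.
E: fails — Rmq and Rmp but q and p have no common successor.
Valid on: C, D.

C, D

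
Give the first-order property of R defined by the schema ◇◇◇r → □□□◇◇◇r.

∀x ∀y ∀z ((xR³y ∧ xR³z) → ∃w (y = w ∧ zR³w))

This is a Sahlqvist (Geach-type) schema ◇^3□^0r → □^3◇^3r.
First-order correspondent: ∀x ∀y ∀z ((xR³y ∧ xR³z) → ∃w (y = w ∧ zR³w)).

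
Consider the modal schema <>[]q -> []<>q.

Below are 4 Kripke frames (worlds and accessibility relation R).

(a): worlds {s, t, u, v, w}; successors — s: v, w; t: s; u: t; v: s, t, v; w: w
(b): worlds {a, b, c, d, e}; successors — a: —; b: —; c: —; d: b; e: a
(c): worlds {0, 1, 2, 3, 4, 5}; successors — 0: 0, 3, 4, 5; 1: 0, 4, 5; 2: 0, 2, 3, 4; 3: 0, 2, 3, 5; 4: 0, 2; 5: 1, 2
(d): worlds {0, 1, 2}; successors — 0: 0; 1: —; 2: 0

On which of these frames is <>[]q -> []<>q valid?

(d)

Frame correspondent (Sahlqvist): forall x forall y forall z (Rxy & Rxz -> exists w (Ryw & Rzw)) — i.e. convergence.
(a): fails — Rsv and Rsw but v and w have no common successor.
(b): fails — Rdb and Rdb but b and b have no common successor.
(c): fails — R00 and R05 but 0 and 5 have no common successor.
(d): holds.
Valid on: (d).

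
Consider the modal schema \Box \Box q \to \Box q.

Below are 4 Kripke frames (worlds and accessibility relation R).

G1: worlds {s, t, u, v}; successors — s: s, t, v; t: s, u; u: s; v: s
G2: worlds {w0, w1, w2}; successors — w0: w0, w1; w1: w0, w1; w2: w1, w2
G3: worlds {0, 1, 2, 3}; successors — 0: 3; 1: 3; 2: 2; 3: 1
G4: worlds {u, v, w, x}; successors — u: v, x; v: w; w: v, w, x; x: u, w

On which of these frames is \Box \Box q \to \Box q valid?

G2

This is the axiom for density; its first-order frame correspondent is \forall x \forall y (Rxy \to \exists z (Rxz \wedge Rzy)).
G1: fails — Rtu but no z with Rtz and Rzu.
G2: satisfies the condition.
G3: fails — R31 but no z with R3z and Rz1.
G4: fails — Ruv but no z with Ruz and Rzv.
Valid on: G2.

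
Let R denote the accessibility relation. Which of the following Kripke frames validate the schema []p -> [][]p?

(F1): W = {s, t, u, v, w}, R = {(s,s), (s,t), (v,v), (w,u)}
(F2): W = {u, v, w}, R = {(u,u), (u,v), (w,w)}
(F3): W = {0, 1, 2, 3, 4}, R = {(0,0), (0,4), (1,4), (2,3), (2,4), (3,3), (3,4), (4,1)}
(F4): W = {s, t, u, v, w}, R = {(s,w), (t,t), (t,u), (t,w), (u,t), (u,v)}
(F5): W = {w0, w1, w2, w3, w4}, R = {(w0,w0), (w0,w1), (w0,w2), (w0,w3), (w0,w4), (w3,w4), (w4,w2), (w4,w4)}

This is the axiom for transitivity; its first-order frame correspondent is forall x forall y forall z (Rxy & Ryz -> Rxz).
(F1): condition met.
(F2): condition met.
(F3): fails — R34 and R41 but not R31.
(F4): fails — Rut and Rtw but not Ruw.
(F5): fails — Rw3w4 and Rw4w2 but not Rw3w2.

(F1), (F2)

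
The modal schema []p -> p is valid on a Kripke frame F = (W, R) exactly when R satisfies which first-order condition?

Suppose □p→p is valid. At any x set V(p)={w : Rxw}. Then □p holds at x, so p holds at x, i.e. Rxx.

reflexivity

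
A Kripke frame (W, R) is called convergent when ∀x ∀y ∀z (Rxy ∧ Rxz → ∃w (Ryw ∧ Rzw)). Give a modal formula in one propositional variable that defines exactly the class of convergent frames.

This is convergence; the standard corresponding axiom is .2: ◇□p → □◇p.

◇□p → □◇p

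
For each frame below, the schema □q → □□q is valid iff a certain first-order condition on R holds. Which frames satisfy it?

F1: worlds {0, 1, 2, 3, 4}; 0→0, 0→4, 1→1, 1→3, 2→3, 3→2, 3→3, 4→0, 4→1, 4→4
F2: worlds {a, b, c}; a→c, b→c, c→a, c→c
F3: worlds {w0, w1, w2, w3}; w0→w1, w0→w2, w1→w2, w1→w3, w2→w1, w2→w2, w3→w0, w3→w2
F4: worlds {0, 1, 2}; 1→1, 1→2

F4

Frame correspondent (Sahlqvist): ∀x ∀y ∀z (Rxy ∧ Ryz → Rxz) — i.e. transitivity.
F1: fails — R23 and R32 but not R22.
F2: fails — Rac and Rca but not Raa.
F3: fails — Rw1w2 and Rw2w1 but not Rw1w1.
F4: ✓.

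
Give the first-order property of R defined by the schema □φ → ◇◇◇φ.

∀x ∃w (xRw ∧ xR³w)

This is a Sahlqvist (Geach-type) schema ◇^0□^1φ → □^0◇^3φ.
Minimal-valuation argument: fix x; take any y with xR^0y and any z with xR^0z. Set V(φ) to the set of worlds R-reachable from y in exactly 1 step. Then □^1φ holds at y, so the antecedent holds at x; validity forces ◇^3φ at z, giving a w with zR^3w and yR^1w.
First-order correspondent: ∀x ∃w (xRw ∧ xR³w).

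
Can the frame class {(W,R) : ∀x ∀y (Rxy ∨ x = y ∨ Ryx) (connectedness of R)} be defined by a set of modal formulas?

Modal frame validity is preserved under disjoint unions.
Take 4 disjoint single-world reflexive frames: each is trivially connected, but their disjoint union has 4 worlds with no edge between distinct components, so it is not connected.
Hence connectedness of R is not modally definable.

Not definable by any modal formula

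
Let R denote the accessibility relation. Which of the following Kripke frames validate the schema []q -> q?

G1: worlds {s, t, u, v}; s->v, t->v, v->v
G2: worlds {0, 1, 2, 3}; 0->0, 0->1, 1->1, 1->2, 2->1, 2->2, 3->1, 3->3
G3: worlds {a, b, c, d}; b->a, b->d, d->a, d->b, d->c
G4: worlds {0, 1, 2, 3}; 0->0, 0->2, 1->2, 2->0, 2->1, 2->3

The schema corresponds to reflexivity: forall x Rxx.
G1: fails — world s does not see itself.
G2: condition met.
G3: fails — world a does not see itself.
G4: fails — world 1 does not see itself.
Valid on: G2.

G2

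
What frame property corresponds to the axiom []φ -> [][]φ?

transitivity: forall x forall y forall z (Rxy & Ryz -> Rxz)

Suppose □φ→□□φ is valid. Take Rxy, Ryz and set V(φ)={w : Rxw}. Then □φ at x, so □□φ at x, so □φ at y, so φ at z, i.e. Rxz.
The converse is a direct semantic check.
Frame condition: forall x forall y forall z (Rxy & Ryz -> Rxz).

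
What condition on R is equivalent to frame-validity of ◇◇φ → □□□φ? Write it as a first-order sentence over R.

∀x ∀y ∀z ((xR²y ∧ xR³z) → ∃w (y = w ∧ z = w))

This is a Sahlqvist (Geach-type) schema ◇^2□^0φ → □^3◇^0φ.
First-order correspondent: ∀x ∀y ∀z ((xR²y ∧ xR³z) → ∃w (y = w ∧ z = w)).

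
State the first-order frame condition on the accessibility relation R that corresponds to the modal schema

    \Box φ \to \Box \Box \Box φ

This is a Sahlqvist (Geach-type) schema ◇^0□^1φ → □^3◇^0φ.
Minimal-valuation argument: fix x; take any y with xR^0y and any z with xR^3z. Set V(φ) to the set of worlds R-reachable from y in exactly 1 step. Then □^1φ holds at y, so the antecedent holds at x; validity forces ◇^0φ at z, giving a w with zR^0w and yR^1w.
First-order correspondent: \forall x \forall z (x R^3 z \to \exists w (xRw \wedge z = w)).

\forall x \forall z (x R^3 z \to \exists w (xRw \wedge z = w))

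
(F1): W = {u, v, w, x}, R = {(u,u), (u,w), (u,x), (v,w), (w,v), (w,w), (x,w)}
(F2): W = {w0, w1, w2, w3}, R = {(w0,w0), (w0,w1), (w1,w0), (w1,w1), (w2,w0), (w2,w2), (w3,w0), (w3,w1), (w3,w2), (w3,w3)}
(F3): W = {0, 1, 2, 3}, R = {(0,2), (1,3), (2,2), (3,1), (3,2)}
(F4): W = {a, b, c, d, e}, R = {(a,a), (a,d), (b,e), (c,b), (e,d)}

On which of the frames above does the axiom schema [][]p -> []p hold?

Frame correspondent (Sahlqvist): forall x forall y (Rxy -> exists z (Rxz & Rzy)) — i.e. density.
(F1): satisfies the condition.
(F2): satisfies the condition.
(F3): fails — R31 but no z with R3z and Rz1.
(F4): fails — Red but no z with Rez and Rzd.
Valid on: (F1), (F2).

(F1), (F2)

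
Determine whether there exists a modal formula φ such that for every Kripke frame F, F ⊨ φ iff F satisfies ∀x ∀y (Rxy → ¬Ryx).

If a class were modally definable it would be closed under surjective bounded morphisms (Goldblatt–Thomason).
The 3-cycle (worlds s,t,u with s→t→u→s) is asymmetric. Mapping every world to a single reflexive point • is a surjective bounded morphism, and the reflexive point is not asymmetric (R•• but asymmetry requires ¬R••).
So the class is not modally definable.

No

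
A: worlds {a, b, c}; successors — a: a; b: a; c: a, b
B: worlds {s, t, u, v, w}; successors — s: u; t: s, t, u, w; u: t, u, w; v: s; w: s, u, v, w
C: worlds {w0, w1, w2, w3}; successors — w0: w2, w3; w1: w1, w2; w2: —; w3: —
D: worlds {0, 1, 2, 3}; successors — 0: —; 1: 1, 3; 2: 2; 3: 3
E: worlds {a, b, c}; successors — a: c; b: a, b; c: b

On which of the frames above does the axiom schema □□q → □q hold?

D

The schema corresponds to density: ∀x ∀y (Rxy → ∃z (Rxz ∧ Rzy)).
A: fails — Rcb but no z with Rcz and Rzb.
B: fails — Rvs but no z with Rvz and Rzs.
C: fails — Rw0w2 but no z with Rw0z and Rzw2.
D: satisfies the condition.
E: fails — Rac but no z with Raz and Rzc.
Valid on: D.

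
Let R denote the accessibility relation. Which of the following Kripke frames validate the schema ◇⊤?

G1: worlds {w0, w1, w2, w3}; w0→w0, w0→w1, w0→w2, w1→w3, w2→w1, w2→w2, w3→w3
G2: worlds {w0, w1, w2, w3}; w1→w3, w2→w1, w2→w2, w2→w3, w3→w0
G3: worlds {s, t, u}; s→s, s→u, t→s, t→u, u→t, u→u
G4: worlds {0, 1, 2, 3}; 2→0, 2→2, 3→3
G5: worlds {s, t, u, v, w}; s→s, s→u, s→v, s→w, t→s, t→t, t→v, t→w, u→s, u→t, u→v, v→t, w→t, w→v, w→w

This is the axiom for seriality; its first-order frame correspondent is ∀x ∃y Rxy.
G1: holds.
G2: fails — world w0 has no successor.
G3: holds.
G4: fails — world 0 has no successor.
G5: holds.

G1, G3, G5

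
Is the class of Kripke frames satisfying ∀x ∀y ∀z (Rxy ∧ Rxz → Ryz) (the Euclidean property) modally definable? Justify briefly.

Yes: it is the Euclidean property, defined by the 5 schema ◇r → □◇r.
Suppose ◇r→□◇r is valid. Take Rxy, Rxz and set V(r)={y}. Then ◇r at x, so □◇r at x, so ◇r at z, so some w with Rzw has r; w=y, i.e. Rzy. By symmetry of the argument, Ryz.

Yes, by ◇r → □◇r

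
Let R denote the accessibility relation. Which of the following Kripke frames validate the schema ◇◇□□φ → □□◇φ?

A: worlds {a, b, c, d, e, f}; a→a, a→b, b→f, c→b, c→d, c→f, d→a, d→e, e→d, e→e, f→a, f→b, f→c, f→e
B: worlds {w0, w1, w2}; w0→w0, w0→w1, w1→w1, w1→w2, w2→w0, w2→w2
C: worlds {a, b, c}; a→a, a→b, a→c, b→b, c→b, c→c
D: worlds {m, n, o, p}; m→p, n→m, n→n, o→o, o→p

Frame correspondent (Sahlqvist): ∀x ∀y ∀z ((xR²y ∧ xR²z) → ∃w (yR²w ∧ zRw)) — i.e. a generalized confluence (Geach) condition.
A: fails — aR²b, aR²b but no w with bR²w and bRw.
B: condition met.
C: condition met.
D: fails — nR²m, nR²m but no w with mR²w and mRw.

B, C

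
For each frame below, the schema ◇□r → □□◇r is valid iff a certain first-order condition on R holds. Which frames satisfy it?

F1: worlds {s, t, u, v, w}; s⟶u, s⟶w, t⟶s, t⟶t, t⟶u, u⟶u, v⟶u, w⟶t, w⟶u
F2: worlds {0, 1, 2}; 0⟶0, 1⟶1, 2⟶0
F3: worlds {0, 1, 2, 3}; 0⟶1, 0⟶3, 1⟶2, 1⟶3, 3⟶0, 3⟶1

Frame correspondent (Sahlqvist): ∀x ∀y ∀z ((xRy ∧ xR²z) → ∃w (yRw ∧ zRw)) — i.e. a generalized confluence (Geach) condition.
F1: holds.
F2: holds.
F3: fails — 0R1, 0R²2 but no w with 1Rw and 2Rw.
Valid on: F1, F2.

F1, F2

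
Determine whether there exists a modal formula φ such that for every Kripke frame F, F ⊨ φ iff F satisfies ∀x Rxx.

Yes, by □q → q

Yes: it is reflexivity, defined by the T schema □q → q.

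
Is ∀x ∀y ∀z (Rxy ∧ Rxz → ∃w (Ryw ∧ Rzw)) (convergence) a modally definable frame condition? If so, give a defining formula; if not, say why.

Yes — defined by ◇□r → □◇r

Yes: it is convergence, defined by the .2 schema ◇□r → □◇r.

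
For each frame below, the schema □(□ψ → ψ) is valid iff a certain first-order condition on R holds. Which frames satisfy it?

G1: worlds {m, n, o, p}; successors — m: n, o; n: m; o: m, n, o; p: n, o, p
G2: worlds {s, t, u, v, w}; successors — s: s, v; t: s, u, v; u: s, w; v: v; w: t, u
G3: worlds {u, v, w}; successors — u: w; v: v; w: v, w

Frame correspondent (Sahlqvist): ∀x ∀y (Rxy → Ryy) — i.e. shift-reflexivity.
G1: fails — Rom but not Rmm.
G2: fails — Rwt but not Rtt.
G3: ✓.

G3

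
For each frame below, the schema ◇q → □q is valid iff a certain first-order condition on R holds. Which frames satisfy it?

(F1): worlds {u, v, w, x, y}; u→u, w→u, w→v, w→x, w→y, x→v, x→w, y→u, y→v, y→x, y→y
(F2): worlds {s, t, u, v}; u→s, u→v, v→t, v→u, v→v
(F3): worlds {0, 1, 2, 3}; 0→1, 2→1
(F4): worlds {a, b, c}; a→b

(F3), (F4)

The schema corresponds to partial functionality: ∀x ∀y ∀z (Rxy ∧ Rxz → y = z).
(F1): fails — w sees both u and v.
(F2): fails — u sees both s and v.
(F3): satisfies the condition.
(F4): satisfies the condition.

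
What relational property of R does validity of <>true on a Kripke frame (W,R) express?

seriality: forall x exists y Rxy

This is a form of the D axiom.
Its frame correspondent is seriality — forall x exists y Rxy.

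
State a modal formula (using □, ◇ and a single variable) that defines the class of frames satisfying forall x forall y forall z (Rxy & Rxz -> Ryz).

◇s → □◇s

This is the Euclidean property; the standard corresponding axiom is 5: ◇s → □◇s.
Suppose ◇s→□◇s is valid. Take Rxy, Rxz and set V(s)={y}. Then ◇s at x, so □◇s at x, so ◇s at z, so some w with Rzw has s; w=y, i.e. Rzy. By symmetry of the argument, Ryz.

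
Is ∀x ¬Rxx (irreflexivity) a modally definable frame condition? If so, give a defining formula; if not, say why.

If a class were modally definable it would be closed under surjective bounded morphisms (Goldblatt–Thomason).
The 2-cycle (worlds 0,1 with 0→1→0) is irreflexive, and the map sending every world to a single reflexive point • is a surjective bounded morphism (forth: every edge maps to (•,•); back: every world has a successor). So any modal formula valid on the 2-cycle is also valid on the reflexive point, which is not irreflexive.
So the class is not modally definable.

No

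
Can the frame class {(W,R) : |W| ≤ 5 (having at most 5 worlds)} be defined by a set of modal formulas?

No — not modally definable

Any modally definable frame class is closed under disjoint unions.
Any modal formula valid on each of 6 disjoint one-world frames is valid on their disjoint union (validity is preserved under disjoint unions). Each one-world frame has |W|=1≤5, but the union has |W|=6.
Hence having at most 5 worlds is not modally definable.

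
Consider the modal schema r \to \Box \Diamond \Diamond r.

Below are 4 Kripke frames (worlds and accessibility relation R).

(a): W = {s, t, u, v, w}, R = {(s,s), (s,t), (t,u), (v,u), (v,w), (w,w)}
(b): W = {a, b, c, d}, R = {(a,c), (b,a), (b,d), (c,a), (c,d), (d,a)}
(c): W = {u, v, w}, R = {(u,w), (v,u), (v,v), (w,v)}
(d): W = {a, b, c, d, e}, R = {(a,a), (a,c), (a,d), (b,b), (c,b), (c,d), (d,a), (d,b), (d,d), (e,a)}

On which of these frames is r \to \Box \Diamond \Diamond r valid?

(c)

This is the axiom for a generalized confluence (Geach) condition; its first-order frame correspondent is \forall x \forall z (xRz \to \exists w (x = w \wedge z R^2 w)).
(a): fails — sRt but no w* with s=w* and tR²w*.
(b): fails — bRa but no w with b=w and aR²w.
(c): satisfies the condition.
(d): fails — cRb but no w with c=w and bR²w.
Valid on: (c).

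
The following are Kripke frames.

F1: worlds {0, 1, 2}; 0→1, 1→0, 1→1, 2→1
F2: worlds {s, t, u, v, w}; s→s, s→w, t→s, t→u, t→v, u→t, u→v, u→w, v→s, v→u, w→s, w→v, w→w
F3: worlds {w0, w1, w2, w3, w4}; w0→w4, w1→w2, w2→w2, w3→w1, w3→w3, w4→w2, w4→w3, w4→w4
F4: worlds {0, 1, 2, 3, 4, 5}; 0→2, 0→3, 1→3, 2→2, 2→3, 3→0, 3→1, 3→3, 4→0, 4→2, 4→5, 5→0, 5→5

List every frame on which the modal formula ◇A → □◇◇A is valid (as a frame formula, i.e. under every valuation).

Frame correspondent (Sahlqvist): ∀x ∀y ∀z ((xRy ∧ xRz) → ∃w (y = w ∧ zR²w)) — i.e. a generalized confluence (Geach) condition.
F1: satisfies the condition.
F2: fails — tRu, tRs but no w* with u=w* and sR²w*.
F3: fails — w3Rw1, w3Rw1 but no w with w1=w and w1R²w.
F4: fails — 4R5, 4R0 but no w with 5=w and 0R²w.

F1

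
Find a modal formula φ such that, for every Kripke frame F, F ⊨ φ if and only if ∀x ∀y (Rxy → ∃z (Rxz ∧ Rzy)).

□□ψ → □ψ

The condition is density. The C4 schema □□ψ → □ψ defines it.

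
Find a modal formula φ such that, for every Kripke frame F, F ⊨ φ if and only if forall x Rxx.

□q → q

This is reflexivity; the standard corresponding axiom is T: □q → q.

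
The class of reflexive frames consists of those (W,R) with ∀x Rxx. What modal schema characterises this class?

□q → q

The condition is reflexivity. The T schema □q → q defines it.
Suppose □q→q is valid. At any x set V(q)={w : Rxw}. Then □q holds at x, so q holds at x, i.e. Rxx.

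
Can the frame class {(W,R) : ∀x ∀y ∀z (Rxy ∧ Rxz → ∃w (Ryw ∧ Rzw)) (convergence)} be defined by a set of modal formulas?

Yes, by ◇□q → □◇q

Yes: it is convergence, defined by the .2 schema ◇□q → □◇q.
Suppose ◇□q→□◇q is valid. Take Rxy, Rxz and set V(q)={w : Ryw}. Then □q at y so ◇□q at x, so □◇q at x, so ◇q at z, giving w with Rzw and Ryw.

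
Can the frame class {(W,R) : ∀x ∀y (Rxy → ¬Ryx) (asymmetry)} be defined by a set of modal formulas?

Not modally definable

Modal frame validity is preserved under surjective bounded morphisms.
The 4-cycle (worlds 0,1,2,3 with 0→1→2→3→0) is asymmetric. Mapping every world to a single reflexive point • is a surjective bounded morphism, and the reflexive point is not asymmetric (R•• but asymmetry requires ¬R••).
So the class is not modally definable.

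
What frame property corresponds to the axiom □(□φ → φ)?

shift-reflexivity: ∀x ∀y (Rxy → Ryy)

Suppose □(□φ→φ) is valid. Take Rxy and set V(φ)={w : Ryw}. Then at y, □φ holds; since □(□φ→φ) at x, □φ→φ at y, so φ at y, i.e. Ryy.
Conversely, on a frame with shift-reflexivity the schema holds at every world under every valuation.
Frame condition: ∀x ∀y (Rxy → Ryy).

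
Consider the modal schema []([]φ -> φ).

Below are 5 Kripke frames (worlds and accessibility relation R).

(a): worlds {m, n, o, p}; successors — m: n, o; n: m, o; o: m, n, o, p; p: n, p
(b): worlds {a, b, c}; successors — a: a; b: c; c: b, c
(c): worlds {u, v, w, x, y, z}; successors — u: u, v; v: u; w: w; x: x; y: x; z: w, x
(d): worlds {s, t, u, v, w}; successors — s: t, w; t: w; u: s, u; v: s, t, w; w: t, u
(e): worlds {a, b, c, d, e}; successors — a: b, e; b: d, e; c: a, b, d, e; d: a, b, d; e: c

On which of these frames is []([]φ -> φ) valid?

none

The schema corresponds to shift-reflexivity: forall x forall y (Rxy -> Ryy).
(a): fails — Rom but not Rmm.
(b): fails — Rcb but not Rbb.
(c): fails — Ruv but not Rvv.
(d): fails — Rwt but not Rtt.
(e): fails — Rab but not Rbb.
Valid on no frame.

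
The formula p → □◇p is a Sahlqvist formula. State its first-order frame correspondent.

Suppose p→□◇p is valid. Take Rxy and set V(p)={x}. Then p at x, so □◇p at x, so ◇p at y, so some z with Ryz has p; z=x, i.e. Ryx.

symmetry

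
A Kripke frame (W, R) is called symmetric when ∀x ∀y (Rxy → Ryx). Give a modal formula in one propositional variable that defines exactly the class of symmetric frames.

ψ → □◇ψ

The condition is symmetry. The B schema ψ → □◇ψ defines it.
Suppose ψ→□◇ψ is valid. Take Rxy and set V(ψ)={x}. Then ψ at x, so □◇ψ at x, so ◇ψ at y, so some z with Ryz has ψ; z=x, i.e. Ryx.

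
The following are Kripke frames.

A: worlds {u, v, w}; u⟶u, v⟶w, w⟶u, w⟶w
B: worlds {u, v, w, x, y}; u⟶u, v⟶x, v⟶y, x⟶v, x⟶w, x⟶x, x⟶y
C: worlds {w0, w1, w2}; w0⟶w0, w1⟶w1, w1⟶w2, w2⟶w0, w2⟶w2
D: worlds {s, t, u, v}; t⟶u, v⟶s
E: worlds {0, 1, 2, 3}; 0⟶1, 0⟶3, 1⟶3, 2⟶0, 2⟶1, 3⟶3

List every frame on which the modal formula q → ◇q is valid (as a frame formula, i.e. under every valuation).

This is the axiom for reflexivity; its first-order frame correspondent is ∀x Rxx.
A: fails — world v does not see itself.
B: fails — world v does not see itself.
C: holds.
D: fails — world s does not see itself.
E: fails — world 0 does not see itself.

C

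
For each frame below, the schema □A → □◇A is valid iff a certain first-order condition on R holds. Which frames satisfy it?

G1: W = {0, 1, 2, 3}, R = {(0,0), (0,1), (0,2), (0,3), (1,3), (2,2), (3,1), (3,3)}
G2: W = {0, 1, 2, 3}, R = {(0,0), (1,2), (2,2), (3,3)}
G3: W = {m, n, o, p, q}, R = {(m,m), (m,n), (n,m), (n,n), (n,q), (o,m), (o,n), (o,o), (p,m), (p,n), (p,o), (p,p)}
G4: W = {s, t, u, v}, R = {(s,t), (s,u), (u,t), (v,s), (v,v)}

This is the axiom for a generalized confluence (Geach) condition; its first-order frame correspondent is ∀x ∀z (xRz → ∃w (xRw ∧ zRw)).
G1: condition met.
G2: condition met.
G3: fails — nRq but no w with nRw and qRw.
G4: fails — sRt but no w with sRw and tRw.

G1, G2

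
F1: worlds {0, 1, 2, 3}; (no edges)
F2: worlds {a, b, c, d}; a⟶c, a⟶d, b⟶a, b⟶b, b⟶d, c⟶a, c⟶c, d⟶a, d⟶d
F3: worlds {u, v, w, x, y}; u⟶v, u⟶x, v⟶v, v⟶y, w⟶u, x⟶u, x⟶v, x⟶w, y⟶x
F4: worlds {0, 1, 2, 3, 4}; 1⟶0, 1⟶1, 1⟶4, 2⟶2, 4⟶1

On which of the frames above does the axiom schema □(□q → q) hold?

F1

Frame correspondent (Sahlqvist): ∀x ∀y (Rxy → Ryy) — i.e. shift-reflexivity.
F1: holds.
F2: fails — Rba but not Raa.
F3: fails — Rxw but not Rww.
F4: fails — R10 but not R00.
Valid on: F1.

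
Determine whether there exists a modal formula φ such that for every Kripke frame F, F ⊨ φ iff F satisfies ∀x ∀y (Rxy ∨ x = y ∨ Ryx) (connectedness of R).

If a class were modally definable it would be closed under disjoint unions (Goldblatt–Thomason).
Take 3 disjoint single-world reflexive frames: each is trivially connected, but their disjoint union has 3 worlds with no edge between distinct components, so it is not connected.
Hence connectedness of R is not modally definable.

No — not modally definable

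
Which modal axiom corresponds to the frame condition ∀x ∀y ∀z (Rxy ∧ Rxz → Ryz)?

◇ψ → □◇ψ

The condition is the Euclidean property. The 5 schema ◇ψ → □◇ψ defines it.
Suppose ◇ψ→□◇ψ is valid. Take Rxy, Rxz and set V(ψ)={y}. Then ◇ψ at x, so □◇ψ at x, so ◇ψ at z, so some w with Rzw has ψ; w=y, i.e. Rzy. By symmetry of the argument, Ryz.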